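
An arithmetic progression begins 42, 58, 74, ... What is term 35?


aₙ = a₁ + (n-1)d
= 42 + (35-1)×16
= 42 + 544
= 586

a_35 = 586


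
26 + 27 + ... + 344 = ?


Σₖ₌26^344 k = Σₖ₌₁^344 k − Σₖ₌₁^25 k
= 344·345/2 − 25·26/2
= 59340 − 325 = 59015

Σk = 59015


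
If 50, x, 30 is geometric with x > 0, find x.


GM = √(50×30) = √1500 = 38.7298

GM = 38.7298


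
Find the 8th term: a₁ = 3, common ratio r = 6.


aₙ = a₁·r^(n-1)
= 3×6^7
= 3×279936
= 839808

a_8 = 839808


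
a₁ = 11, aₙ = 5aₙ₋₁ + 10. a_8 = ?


Computing step by step:
a_1 = 11
a_2 = 65
a_3 = 335
a_4 = 1685
a_5 = 8435
a_6 = 42185
a_7 = 210935
a_8 = 1054685


a_8 = 1054685


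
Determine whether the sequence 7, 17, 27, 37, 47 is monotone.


Differences: 10, 10, 10, 10
All differences > 0 → strictly INCREASING

Monotonically increasing


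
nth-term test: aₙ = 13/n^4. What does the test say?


lim(n→∞) 13/n^4 = 0
lim aₙ = 0 → nth-term test is INCONCLUSIVE
(Need other tests; this is actually a convergent p-series with p=4 > 1)

Inconclusive (lim aₙ = 0; need another test)


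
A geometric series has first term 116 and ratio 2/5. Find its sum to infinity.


S∞ = a₁/(1-r) = 116/(1 - 2/5)
= 116/(3/5)
= 580/3

S∞ = 580/3


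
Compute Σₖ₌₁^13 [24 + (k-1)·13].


aₙ = 24 + (13-1)×13 = 180
Sₙ = n(a₁+aₙ)/2 = 13×(24+180)/2
= 13×204/2 = 1326

S_13 = 1326


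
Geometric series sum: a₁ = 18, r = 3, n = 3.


Sₙ = 18×(3^3 - 1)/(3 - 1)
= 18×(27 - 1)/2
= 18×26/2
= 234

S_3 = 234


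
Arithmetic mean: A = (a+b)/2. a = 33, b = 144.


AM = (33 + 144)/2 = 177/2 = 88.5

AM = 88.5


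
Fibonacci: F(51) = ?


Fibonacci sequence: 1, 1, 2, 3, 5, 8, 13, 21, 34, 55, 89, ...
F(51) = 20365011074

F(51) = 20365011074


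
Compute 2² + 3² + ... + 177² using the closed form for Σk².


Σₖ₌2^177 k² = Σₖ₌₁^177 k² − Σₖ₌₁^1 k²
= 177·178·355/6 − 1·2·3/6
= 1864105 − 1 = 1864104

Σk² = 1864104


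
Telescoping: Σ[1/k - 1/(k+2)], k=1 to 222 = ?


Telescoping with gap 2: two head and two tail terms survive.
= (1 + 1/2) - (1/223 + 1/224)
= 3/2 - 1/223 - 1/224 = 74481/49952

Sum = 74481/49952


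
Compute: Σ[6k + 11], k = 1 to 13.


Σ(6k+11) = 6·Σk + 11·n
= 6·91 + 11·13
= 546 + 143 = 689

Σ = 689


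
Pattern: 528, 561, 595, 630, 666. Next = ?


Pattern: triangular numbers: n(n+1)/2
Terms: 528, 561, 595, 630, 666
Next term = 703

Next term = 703


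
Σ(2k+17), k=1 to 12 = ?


Σ(2k+17) = 2·Σk + 17·n
= 2·78 + 17·12
= 156 + 204 = 360

Σ = 360


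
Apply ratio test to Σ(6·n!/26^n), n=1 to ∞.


aₙ = 6·n!/26^n
a_{n+1}/aₙ = (n+1)!/26^(n+1) × 26^n/n!  (constant 6 cancels)
= (n+1)/26
L = lim(n→∞) (n+1)/26 = ∞
L > 1 → series DIVERGES

Diverges (ratio test: L = ∞ > 1)


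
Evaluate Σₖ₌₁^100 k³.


n(n+1)/2 = 100×101/2 = 5050
Σk³ = 5050² = 25502500

Σk³ = 25502500


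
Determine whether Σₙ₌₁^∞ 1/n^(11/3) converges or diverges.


p-series test: Σ c/n^p converges if p > 1, diverges if p ≤ 1 (constant c > 0 doesn't affect convergence).
p = 11/3
11/3 > 1 → CONVERGES

Converges (p = 11/3 > 1)


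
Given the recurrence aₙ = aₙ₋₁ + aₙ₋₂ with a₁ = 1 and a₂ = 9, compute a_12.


Computing iteratively: 1, 9, 10, 19, 29, 48, 77, 125, 202, 327, 529, 856
a_12 = 856

a_12 = 856


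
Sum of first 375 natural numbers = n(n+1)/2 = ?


n(n+1)/2 = 375×376/2 = 141000/2 = 70500

Σk = 70500


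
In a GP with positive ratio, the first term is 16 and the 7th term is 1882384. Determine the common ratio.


r^(n-1) = aₙ/a₁
r^6 = 1882384/16 = 117649
r = 117649^(1/6)
= ±7; taking r > 0 gives r = 7

r = 7


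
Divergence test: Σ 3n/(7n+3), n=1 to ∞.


lim(n→∞) 3n/(7n+3) = 3/7 = 3/7  (divide numerator and denominator by n)
lim aₙ = 3/7 ≠ 0 → series DIVERGES

Diverges (lim aₙ = 3/7 ≠ 0)


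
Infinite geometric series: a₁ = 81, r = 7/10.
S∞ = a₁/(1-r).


S∞ = a₁/(1-r) = 81/(1 - 7/10)
= 81/(3/10)
= 270

S∞ = 270


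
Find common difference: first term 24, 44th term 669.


d = (aₙ - a₁)/(n-1)
= (669 - 24)/(44-1)
= 645/43 = 15

d = 15


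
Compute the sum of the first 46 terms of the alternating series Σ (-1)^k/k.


S = -1 + 1/2 - 1/3 + 1/4 - 1/5 + 1/6 - 1/7 + 1/8 ± ...
= -0.6824
(Full series converges to -ln(2) ≈ -0.6931)

S_46 = -0.6824


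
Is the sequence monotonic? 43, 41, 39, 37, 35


Differences: -2, -2, -2, -2
All differences < 0 → strictly DECREASING

Monotonically decreasing


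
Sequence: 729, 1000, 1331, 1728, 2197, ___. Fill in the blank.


Pattern: perfect cubes: n³
Terms: 729, 1000, 1331, 1728, 2197
Next term = 2744

Next term = 2744


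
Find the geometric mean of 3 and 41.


GM = √(3×41) = √123 = 11.0905

GM = 11.0905


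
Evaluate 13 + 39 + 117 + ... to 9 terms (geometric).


Sₙ = 13×(3^9 - 1)/(3 - 1)
= 13×(19683 - 1)/2
= 13×19682/2
= 127933

S_9 = 127933


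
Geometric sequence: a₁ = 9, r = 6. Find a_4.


aₙ = a₁·r^(n-1)
= 9×6^3
= 9×216
= 1944

a_4 = 1944


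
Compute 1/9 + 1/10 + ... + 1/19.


Σₖ₌9^19 1/k = 1/9 + 1/10 + 1/11 + ... + 1/19
= 12879365/15519504
≈ 0.8299

Sum = 12879365/15519504 ≈ 0.8299


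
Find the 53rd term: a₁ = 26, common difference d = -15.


aₙ = a₁ + (n-1)d
= 26 + (53-1)×-15
= 26 - 780
= -754

a_53 = -754


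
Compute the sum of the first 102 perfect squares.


n = 102
n(n+1)(2n+1)/6 = 102×103×205/6
= 2153730/6 = 358955

Σk² = 358955


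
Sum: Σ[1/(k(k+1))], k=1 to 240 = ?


1/(k(k+1)) = 1/k - 1/(k+1) (partial fractions)
Telescoping: Σ = 1 - 1/241 = 240/241

Sum = 240/241


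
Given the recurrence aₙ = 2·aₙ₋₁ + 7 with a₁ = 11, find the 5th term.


Computing step by step:
a_1 = 11
a_2 = 29
a_3 = 65
a_4 = 137
a_5 = 281


a_5 = 281


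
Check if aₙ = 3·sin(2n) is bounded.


For all n, -1 ≤ sin(2n) ≤ 1, so -3 ≤ 3·sin(2n) ≤ 3
Lower bound: -3, Upper bound: 3
The sequence IS bounded

Bounded (-3 ≤ aₙ ≤ 3)


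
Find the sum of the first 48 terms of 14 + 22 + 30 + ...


aₙ = 14 + (48-1)×8 = 390
Sₙ = n(a₁+aₙ)/2 = 48×(14+390)/2
= 48×404/2 = 9696

S_48 = 9696


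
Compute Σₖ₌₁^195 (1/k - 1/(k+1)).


Telescoping: adjacent terms cancel.
= 1/1 - 1/196
= 1 - 1/196 = 195/196

Sum = 195/196


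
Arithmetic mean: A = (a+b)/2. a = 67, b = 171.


AM = (67 + 171)/2 = 238/2 = 119

AM = 119


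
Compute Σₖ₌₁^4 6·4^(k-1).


Sₙ = 6×(4^4 - 1)/(4 - 1)
= 6×(256 - 1)/3
= 6×255/3
= 510

S_4 = 510


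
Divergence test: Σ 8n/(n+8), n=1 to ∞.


lim(n→∞) 8n/(n+8) = 8/1 = 8  (divide numerator and denominator by n)
lim aₙ = 8 ≠ 0 → series DIVERGES

Diverges (lim aₙ = 8 ≠ 0)


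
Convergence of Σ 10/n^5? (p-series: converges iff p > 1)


p-series test: Σ c/n^p converges if p > 1, diverges if p ≤ 1 (constant c > 0 doesn't affect convergence).
p = 5
5 > 1 → CONVERGES

Converges (p = 5 > 1)


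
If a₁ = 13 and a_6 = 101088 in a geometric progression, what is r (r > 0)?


r^(n-1) = aₙ/a₁
r^5 = 101088/13 = 7776
r = 7776^(1/5)
= 6

r = 6


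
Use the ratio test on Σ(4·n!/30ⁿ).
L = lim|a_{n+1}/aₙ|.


aₙ = 4·n!/30^n
a_{n+1}/aₙ = (n+1)!/30^(n+1) × 30^n/n!  (constant 4 cancels)
= (n+1)/30
L = lim(n→∞) (n+1)/30 = ∞
L > 1 → series DIVERGES

Diverges (ratio test: L = ∞ > 1)


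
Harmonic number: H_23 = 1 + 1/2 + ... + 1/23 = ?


H_23 = 1/1 + 1/2 + 1/3 + ... + 1/23
= 444316699/118982864
≈ 3.7343

H_23 = 444316699/118982864 ≈ 3.7343


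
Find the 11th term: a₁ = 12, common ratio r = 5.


aₙ = a₁·r^(n-1)
= 12×5^10
= 12×9765625
= 117187500

a_11 = 117187500


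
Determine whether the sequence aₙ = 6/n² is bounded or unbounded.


a₁ = 6, a₂ = 6/4, a₃ = 6/9, ...
0 < aₙ ≤ 6 for all n ≥ 1
The sequence IS bounded

Bounded (0 < aₙ ≤ 6)


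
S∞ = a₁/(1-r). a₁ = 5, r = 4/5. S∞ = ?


S∞ = a₁/(1-r) = 5/(1 - 4/5)
= 5/(1/5)
= 25

S∞ = 25


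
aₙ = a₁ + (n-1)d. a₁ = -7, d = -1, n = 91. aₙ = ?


aₙ = a₁ + (n-1)d
= -7 + (91-1)×-1
= -7 - 90
= -97

a_91 = -97


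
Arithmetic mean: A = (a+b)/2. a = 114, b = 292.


AM = (114 + 292)/2 = 406/2 = 203

AM = 203


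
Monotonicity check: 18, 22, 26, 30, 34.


Differences: 4, 4, 4, 4
All differences > 0 → strictly INCREASING

Monotonically increasing


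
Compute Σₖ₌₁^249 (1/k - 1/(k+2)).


Telescoping with gap 2: two head and two tail terms survive.
= (1 + 1/2) - (1/250 + 1/251)
= 3/2 - 1/250 - 1/251 = 46812/31375

Sum = 46812/31375


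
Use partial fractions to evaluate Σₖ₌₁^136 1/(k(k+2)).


1/(k(k+2)) = (1/2)·(1/k - 1/(k+2)) (partial fractions)
Telescoping: Σ = (1/2)·(1 + 1/2 - 1/137 - 1/138) = 7021/9453

Sum = 7021/9453


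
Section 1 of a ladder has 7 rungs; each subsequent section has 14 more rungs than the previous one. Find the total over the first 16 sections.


aₙ = 7 + (16-1)×14 = 217
Sₙ = n(a₁+aₙ)/2 = 16×(7+217)/2
= 16×224/2 = 1792

S_16 = 1792


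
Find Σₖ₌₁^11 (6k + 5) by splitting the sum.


Σ(6k+5) = 6·Σk + 5·n
= 6·66 + 5·11
= 396 + 55 = 451

Σ = 451


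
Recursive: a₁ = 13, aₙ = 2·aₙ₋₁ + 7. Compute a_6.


Computing step by step:
a_1 = 13
a_2 = 33
a_3 = 73
a_4 = 153
a_5 = 313
a_6 = 633


a_6 = 633


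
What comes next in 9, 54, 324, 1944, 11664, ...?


Pattern: geometric (r=6)
Terms: 9, 54, 324, 1944, 11664
Next term = 69984

Next term = 69984


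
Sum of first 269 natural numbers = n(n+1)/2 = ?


n(n+1)/2 = 269×270/2 = 72630/2 = 36315

Σk = 36315


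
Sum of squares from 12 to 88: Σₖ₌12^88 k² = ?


Σₖ₌12^88 k² = Σₖ₌₁^88 k² − Σₖ₌₁^11 k²
= 88·89·177/6 − 11·12·23/6
= 231044 − 506 = 230538

Σk² = 230538


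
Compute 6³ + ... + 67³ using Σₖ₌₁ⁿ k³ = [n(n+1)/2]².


Σₖ₌6^67 k³ = [67·68/2]² − [5·6/2]²
= 5189284 − 225 = 5189059

Σk³ = 5189059


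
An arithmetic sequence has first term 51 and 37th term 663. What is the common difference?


d = (aₙ - a₁)/(n-1)
= (663 - 51)/(37-1)
= 612/36 = 17

d = 17


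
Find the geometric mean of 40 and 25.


GM = √(40×25) = √1000 = 31.6228

GM = 31.6228


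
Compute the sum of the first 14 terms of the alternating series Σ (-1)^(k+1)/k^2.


S = 1 - 1/4 + 1/9 - 1/16 + 1/25 - 1/36 + 1/49 - 1/64 ± ...
= 0.8201
(Full series converges to +π²/12 ≈ +0.8225)

S_14 = 0.8201


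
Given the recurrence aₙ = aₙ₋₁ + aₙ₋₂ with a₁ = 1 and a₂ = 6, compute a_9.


Computing iteratively: 1, 6, 7, 13, 20, 33, 53, 86, 139
a_9 = 139

a_9 = 139


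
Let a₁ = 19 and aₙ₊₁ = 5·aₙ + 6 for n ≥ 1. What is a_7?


Computing step by step:
a_1 = 19
a_2 = 101
a_3 = 511
a_4 = 2561
a_5 = 12811
a_6 = 64061
a_7 = 320311


a_7 = 320311


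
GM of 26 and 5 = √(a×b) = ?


GM = √(26×5) = √130 = 11.4018

GM = 11.4018


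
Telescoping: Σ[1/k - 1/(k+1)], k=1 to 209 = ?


Telescoping: adjacent terms cancel.
= 1/1 - 1/210
= 1 - 1/210 = 209/210

Sum = 209/210


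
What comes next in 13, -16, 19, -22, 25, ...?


Pattern: alternating sign, magnitude arithmetic (d=3)
Terms: 13, -16, 19, -22, 25
Next term = -28

Next term = -28


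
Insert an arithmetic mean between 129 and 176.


AM = (129 + 176)/2 = 305/2 = 152.5

AM = 152.5


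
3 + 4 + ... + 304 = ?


Σₖ₌3^304 k = Σₖ₌₁^304 k − Σₖ₌₁^2 k
= 304·305/2 − 2·3/2
= 46360 − 3 = 46357

Σk = 46357


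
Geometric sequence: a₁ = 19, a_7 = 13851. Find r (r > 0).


r^(n-1) = aₙ/a₁
r^6 = 13851/19 = 729
r = 729^(1/6)
= ±3; taking r > 0 gives r = 3

r = 3


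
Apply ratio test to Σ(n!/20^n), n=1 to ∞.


aₙ = n!/20^n
a_{n+1}/aₙ = (n+1)!/20^(n+1) × 20^n/n!
= (n+1)/20
L = lim(n→∞) (n+1)/20 = ∞
L > 1 → series DIVERGES

Diverges (ratio test: L = ∞ > 1)


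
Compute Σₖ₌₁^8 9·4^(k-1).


Sₙ = 9×(4^8 - 1)/(4 - 1)
= 9×(65536 - 1)/3
= 9×65535/3
= 196605

S_8 = 196605


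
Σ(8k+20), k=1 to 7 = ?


Σ(8k+20) = 8·Σk + 20·n
= 8·28 + 20·7
= 224 + 140 = 364

Σ = 364


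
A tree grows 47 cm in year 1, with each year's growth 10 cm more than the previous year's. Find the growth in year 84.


aₙ = a₁ + (n-1)d
= 47 + (84-1)×10
= 47 + 830
= 877

a_84 = 877


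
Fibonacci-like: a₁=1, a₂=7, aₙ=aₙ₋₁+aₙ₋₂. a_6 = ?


Computing iteratively: 1, 7, 8, 15, 23, 38
a_6 = 38

a_6 = 38


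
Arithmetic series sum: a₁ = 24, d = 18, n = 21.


aₙ = 24 + (21-1)×18 = 384
Sₙ = n(a₁+aₙ)/2 = 21×(24+384)/2
= 21×408/2 = 4284

S_21 = 4284


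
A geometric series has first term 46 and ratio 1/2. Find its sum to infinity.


S∞ = a₁/(1-r) = 46/(1 - 1/2)
= 46/(1/2)
= 92

S∞ = 92


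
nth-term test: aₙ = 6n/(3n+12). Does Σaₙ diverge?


lim(n→∞) 6n/(3n+12) = 6/3 = 2  (divide numerator and denominator by n)
lim aₙ = 2 ≠ 0 → series DIVERGES

Diverges (lim aₙ = 2 ≠ 0)


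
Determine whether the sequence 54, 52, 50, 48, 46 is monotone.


Differences: -2, -2, -2, -2
All differences < 0 → strictly DECREASING

Monotonically decreasing


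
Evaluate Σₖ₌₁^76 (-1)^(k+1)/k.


S = 1 - 1/2 + 1/3 - 1/4 + 1/5 - 1/6 + 1/7 - 1/8 ± ...
= 0.6866
(Full series converges to +ln(2) ≈ +0.6931)

S_76 = 0.6866


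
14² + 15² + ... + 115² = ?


Σₖ₌14^115 k² = Σₖ₌₁^115 k² − Σₖ₌₁^13 k²
= 115·116·231/6 − 13·14·27/6
= 513590 − 819 = 512771

Σk² = 512771


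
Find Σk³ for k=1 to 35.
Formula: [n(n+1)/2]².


n(n+1)/2 = 35×36/2 = 630
Σk³ = 630² = 396900

Σk³ = 396900


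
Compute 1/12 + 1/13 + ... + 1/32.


Σₖ₌12^32 1/k = 1/12 + 1/13 + 1/14 + ... + 1/32
= 149980107719459/144403552893600
≈ 1.0386

Sum = 149980107719459/144403552893600 ≈ 1.0386


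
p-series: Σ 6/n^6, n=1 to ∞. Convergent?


p-series test: Σ c/n^p converges if p > 1, diverges if p ≤ 1 (constant c > 0 doesn't affect convergence).
p = 6
6 > 1 → CONVERGES

Converges (p = 6 > 1)


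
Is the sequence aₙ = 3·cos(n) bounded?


For all n, -1 ≤ cos(n) ≤ 1, so -3 ≤ 3·cos(n) ≤ 3
Lower bound: -3, Upper bound: 3
The sequence IS bounded

Bounded (-3 ≤ aₙ ≤ 3)


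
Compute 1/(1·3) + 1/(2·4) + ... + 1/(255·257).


1/(k(k+2)) = (1/2)·(1/k - 1/(k+2)) (partial fractions)
Telescoping: Σ = (1/2)·(1 + 1/2 - 1/256 - 1/257) = 98175/131584

Sum = 98175/131584


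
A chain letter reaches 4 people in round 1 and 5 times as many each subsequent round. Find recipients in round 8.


aₙ = a₁·r^(n-1)
= 4×5^7
= 4×78125
= 312500

a_8 = 312500


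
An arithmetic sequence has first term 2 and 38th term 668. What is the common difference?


d = (aₙ - a₁)/(n-1)
= (668 - 2)/(38-1)
= 666/37 = 18

d = 18


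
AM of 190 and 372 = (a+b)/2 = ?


AM = (190 + 372)/2 = 562/2 = 281

AM = 281


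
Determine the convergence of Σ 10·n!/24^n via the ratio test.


aₙ = 10·n!/24^n
a_{n+1}/aₙ = (n+1)!/24^(n+1) × 24^n/n!  (constant 10 cancels)
= (n+1)/24
L = lim(n→∞) (n+1)/24 = ∞
L > 1 → series DIVERGES

Diverges (ratio test: L = ∞ > 1)


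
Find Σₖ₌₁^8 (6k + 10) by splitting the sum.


Σ(6k+10) = 6·Σk + 10·n
= 6·36 + 10·8
= 216 + 80 = 296

Σ = 296


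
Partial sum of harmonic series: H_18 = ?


H_18 = 1/1 + 1/2 + 1/3 + ... + 1/18
= 14274301/4084080
≈ 3.4951

H_18 = 14274301/4084080 ≈ 3.4951


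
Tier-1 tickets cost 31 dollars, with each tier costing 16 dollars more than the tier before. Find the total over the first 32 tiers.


aₙ = 31 + (32-1)×16 = 527
Sₙ = n(a₁+aₙ)/2 = 32×(31+527)/2
= 32×558/2 = 8928

S_32 = 8928


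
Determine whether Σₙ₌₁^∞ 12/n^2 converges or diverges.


p-series test: Σ c/n^p converges if p > 1, diverges if p ≤ 1 (constant c > 0 doesn't affect convergence).
p = 2
2 > 1 → CONVERGES

Converges (p = 2 > 1)


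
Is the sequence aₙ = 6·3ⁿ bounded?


aₙ = 6·3ⁿ → as n→∞, aₙ→∞ (since base 3 > 1)
No finite upper bound exists
The sequence is UNBOUNDED

Unbounded (aₙ → ∞ as n → ∞)


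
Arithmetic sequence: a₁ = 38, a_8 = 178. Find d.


d = (aₙ - a₁)/(n-1)
= (178 - 38)/(8-1)
= 140/7 = 20

d = 20


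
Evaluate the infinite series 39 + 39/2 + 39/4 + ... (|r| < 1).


S∞ = a₁/(1-r) = 39/(1 - 1/2)
= 39/(1/2)
= 78

S∞ = 78


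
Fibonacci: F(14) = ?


Fibonacci sequence: 1, 1, 2, 3, 5, 8, 13, 21, 34, 55, 89, ...
F(14) = 377

F(14) = 377


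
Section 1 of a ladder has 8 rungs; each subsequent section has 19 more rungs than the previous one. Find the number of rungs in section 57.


aₙ = a₁ + (n-1)d
= 8 + (57-1)×19
= 8 + 1064
= 1072

a_57 = 1072


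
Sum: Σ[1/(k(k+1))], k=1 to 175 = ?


1/(k(k+1)) = 1/k - 1/(k+1) (partial fractions)
Telescoping: Σ = 1 - 1/176 = 175/176

Sum = 175/176


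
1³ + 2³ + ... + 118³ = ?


n(n+1)/2 = 118×119/2 = 7021
Σk³ = 7021² = 49294441

Σk³ = 49294441


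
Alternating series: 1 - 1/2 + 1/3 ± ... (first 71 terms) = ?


S = 1 - 1/2 + 1/3 - 1/4 + 1/5 - 1/6 + 1/7 - 1/8 ± ...
= 0.7001
(Full series converges to +ln(2) ≈ +0.6931)

S_71 = 0.7001


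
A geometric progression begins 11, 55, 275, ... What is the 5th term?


aₙ = a₁·r^(n-1)
= 11×5^4
= 11×625
= 6875

a_5 = 6875


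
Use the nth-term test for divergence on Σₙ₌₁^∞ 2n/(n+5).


lim(n→∞) 2n/(n+5) = 2/1 = 2  (divide numerator and denominator by n)
lim aₙ = 2 ≠ 0 → series DIVERGES

Diverges (lim aₙ = 2 ≠ 0)


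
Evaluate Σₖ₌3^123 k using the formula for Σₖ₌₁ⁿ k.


Σₖ₌3^123 k = Σₖ₌₁^123 k − Σₖ₌₁^2 k
= 123·124/2 − 2·3/2
= 7626 − 3 = 7623

Σk = 7623


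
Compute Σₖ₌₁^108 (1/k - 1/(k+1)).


Telescoping: adjacent terms cancel.
= 1/1 - 1/109
= 1 - 1/109 = 108/109

Sum = 108/109


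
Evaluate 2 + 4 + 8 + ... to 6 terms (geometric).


Sₙ = 2×(2^6 - 1)/(2 - 1)
= 2×(64 - 1)/1
= 2×63/1
= 126

S_6 = 126


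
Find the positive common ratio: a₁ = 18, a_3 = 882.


r^(n-1) = aₙ/a₁
r^2 = 882/18 = 49
r = 49^(1/2)
= ±7; taking r > 0 gives r = 7

r = 7


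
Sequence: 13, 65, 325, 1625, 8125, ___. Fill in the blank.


Pattern: geometric (r=5)
Terms: 13, 65, 325, 1625, 8125
Next term = 40625

Next term = 40625


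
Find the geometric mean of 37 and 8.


GM = √(37×8) = √296 = 17.2047

GM = 17.2047


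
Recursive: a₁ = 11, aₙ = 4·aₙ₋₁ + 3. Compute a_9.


Computing step by step:
a_1 = 11
a_2 = 47
a_3 = 191
a_4 = 767
a_5 = 3071
a_6 = 12287
a_7 = 49151
a_8 = 196607
a_9 = 786431


a_9 = 786431


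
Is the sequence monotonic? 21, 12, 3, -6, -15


Differences: -9, -9, -9, -9
All differences < 0 → strictly DECREASING

Monotonically decreasing


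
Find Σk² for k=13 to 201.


Σₖ₌13^201 k² = Σₖ₌₁^201 k² − Σₖ₌₁^12 k²
= 201·202·403/6 − 12·13·25/6
= 2727101 − 650 = 2726451

Σk² = 2726451


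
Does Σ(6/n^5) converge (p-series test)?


p-series test: Σ c/n^p converges if p > 1, diverges if p ≤ 1 (constant c > 0 doesn't affect convergence).
p = 5
5 > 1 → CONVERGES

Converges (p = 5 > 1)


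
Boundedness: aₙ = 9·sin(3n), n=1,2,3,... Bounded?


For all n, -1 ≤ sin(3n) ≤ 1, so -9 ≤ 9·sin(3n) ≤ 9
Lower bound: -9, Upper bound: 9
The sequence IS bounded

Bounded (-9 ≤ aₙ ≤ 9)


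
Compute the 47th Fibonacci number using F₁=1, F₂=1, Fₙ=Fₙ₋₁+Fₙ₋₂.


Fibonacci sequence: 1, 1, 2, 3, 5, 8, 13, 21, 34, 55, 89, ...
F(47) = 2971215073

F(47) = 2971215073


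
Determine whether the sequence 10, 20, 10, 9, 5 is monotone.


Differences: 10, -10, -1, -4
Difference at position 1 is +10 (> 0) but position 2 is -10 (< 0) — sequence both rises and falls
→ NOT monotonic

Not monotonic


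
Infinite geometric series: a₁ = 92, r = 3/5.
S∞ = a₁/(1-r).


S∞ = a₁/(1-r) = 92/(1 - 3/5)
= 92/(2/5)
= 230

S∞ = 230


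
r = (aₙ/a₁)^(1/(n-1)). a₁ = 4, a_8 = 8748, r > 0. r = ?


r^(n-1) = aₙ/a₁
r^7 = 8748/4 = 2187
r = 2187^(1/7)
= 3

r = 3


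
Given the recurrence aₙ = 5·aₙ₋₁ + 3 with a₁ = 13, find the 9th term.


Computing step by step:
a_1 = 13
a_2 = 68
a_3 = 343
a_4 = 1718
a_5 = 8593
a_6 = 42968
a_7 = 214843
a_8 = 1074218
a_9 = 5371093


a_9 = 5371093


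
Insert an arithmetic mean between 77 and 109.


AM = (77 + 109)/2 = 186/2 = 93

AM = 93


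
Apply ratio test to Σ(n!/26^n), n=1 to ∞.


aₙ = n!/26^n
a_{n+1}/aₙ = (n+1)!/26^(n+1) × 26^n/n!
= (n+1)/26
L = lim(n→∞) (n+1)/26 = ∞
L > 1 → series DIVERGES

Diverges (ratio test: L = ∞ > 1)


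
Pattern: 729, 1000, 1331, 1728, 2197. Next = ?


Pattern: perfect cubes: n³
Terms: 729, 1000, 1331, 1728, 2197
Next term = 2744

Next term = 2744


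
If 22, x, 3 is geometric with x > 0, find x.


GM = √(22×3) = √66 = 8.124

GM = 8.124


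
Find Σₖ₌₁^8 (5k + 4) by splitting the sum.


Σ(5k+4) = 5·Σk + 4·n
= 5·36 + 4·8
= 180 + 32 = 212

Σ = 212


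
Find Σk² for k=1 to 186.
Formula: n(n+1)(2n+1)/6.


n = 186
n(n+1)(2n+1)/6 = 186×187×373/6
= 12973686/6 = 2162281

Σk² = 2162281


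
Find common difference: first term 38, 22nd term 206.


d = (aₙ - a₁)/(n-1)
= (206 - 38)/(22-1)
= 168/21 = 8

d = 8


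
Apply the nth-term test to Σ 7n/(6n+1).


lim(n→∞) 7n/(6n+1) = 7/6 = 7/6  (divide numerator and denominator by n)
lim aₙ = 7/6 ≠ 0 → series DIVERGES

Diverges (lim aₙ = 7/6 ≠ 0)


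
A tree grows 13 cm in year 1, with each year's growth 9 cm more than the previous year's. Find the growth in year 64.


aₙ = a₁ + (n-1)d
= 13 + (64-1)×9
= 13 + 567
= 580

a_64 = 580


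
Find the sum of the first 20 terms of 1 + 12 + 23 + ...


aₙ = 1 + (20-1)×11 = 210
Sₙ = n(a₁+aₙ)/2 = 20×(1+210)/2
= 20×211/2 = 2110

S_20 = 2110


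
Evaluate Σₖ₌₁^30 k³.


n(n+1)/2 = 30×31/2 = 465
Σk³ = 465² = 216225

Σk³ = 216225


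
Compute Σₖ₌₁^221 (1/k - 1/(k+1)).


Telescoping: adjacent terms cancel.
= 1/1 - 1/222
= 1 - 1/222 = 221/222

Sum = 221/222


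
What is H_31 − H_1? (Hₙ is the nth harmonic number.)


Σₖ₌2^31 1/k = 1/2 + 1/3 + 1/4 + ... + 1/31
= 218572480850557/72201776446800
≈ 3.0272

Sum = 218572480850557/72201776446800 ≈ 3.0272


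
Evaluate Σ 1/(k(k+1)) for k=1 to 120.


1/(k(k+1)) = 1/k - 1/(k+1) (partial fractions)
Telescoping: Σ = 1 - 1/121 = 120/121

Sum = 120/121


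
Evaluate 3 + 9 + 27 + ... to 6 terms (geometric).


Sₙ = 3×(3^6 - 1)/(3 - 1)
= 3×(729 - 1)/2
= 3×728/2
= 1092

S_6 = 1092


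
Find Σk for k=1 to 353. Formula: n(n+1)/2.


n(n+1)/2 = 353×354/2 = 124962/2 = 62481

Σk = 62481


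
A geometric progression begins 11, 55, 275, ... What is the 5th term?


aₙ = a₁·r^(n-1)
= 11×5^4
= 11×625
= 6875

a_5 = 6875


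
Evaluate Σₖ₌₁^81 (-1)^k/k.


S = -1 + 1/2 - 1/3 + 1/4 - 1/5 + 1/6 - 1/7 + 1/8 ± ...
= -0.6993
(Full series converges to -ln(2) ≈ -0.6931)

S_81 = -0.6993


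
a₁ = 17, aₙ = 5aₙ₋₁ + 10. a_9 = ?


Computing step by step:
a_1 = 17
a_2 = 95
a_3 = 485
a_4 = 2435
a_5 = 12185
a_6 = 60935
a_7 = 304685
a_8 = 1523435
a_9 = 7617185


a_9 = 7617185


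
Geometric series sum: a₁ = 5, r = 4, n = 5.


Sₙ = 5×(4^5 - 1)/(4 - 1)
= 5×(1024 - 1)/3
= 5×1023/3
= 1705

S_5 = 1705


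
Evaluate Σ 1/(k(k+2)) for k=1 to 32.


1/(k(k+2)) = (1/2)·(1/k - 1/(k+2)) (partial fractions)
Telescoping: Σ = (1/2)·(1 + 1/2 - 1/33 - 1/34) = 404/561

Sum = 404/561


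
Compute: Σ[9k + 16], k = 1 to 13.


Σ(9k+16) = 9·Σk + 16·n
= 9·91 + 16·13
= 819 + 208 = 1027

Σ = 1027


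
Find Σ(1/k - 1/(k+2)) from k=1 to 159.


Telescoping with gap 2: two head and two tail terms survive.
= (1 + 1/2) - (1/160 + 1/161)
= 3/2 - 1/160 - 1/161 = 38319/25760

Sum = 38319/25760


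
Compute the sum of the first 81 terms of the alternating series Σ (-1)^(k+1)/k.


S = 1 - 1/2 + 1/3 - 1/4 + 1/5 - 1/6 + 1/7 - 1/8 ± ...
= 0.6993
(Full series converges to +ln(2) ≈ +0.6931)

S_81 = 0.6993


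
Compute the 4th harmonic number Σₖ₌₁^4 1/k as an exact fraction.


H_4 = 1/1 + 1/2 + 1/3 + 1/4
= 25/12
≈ 2.0833

H_4 = 25/12 ≈ 2.0833


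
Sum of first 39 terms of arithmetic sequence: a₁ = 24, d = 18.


aₙ = 24 + (39-1)×18 = 708
Sₙ = n(a₁+aₙ)/2 = 39×(24+708)/2
= 39×732/2 = 14274

S_39 = 14274


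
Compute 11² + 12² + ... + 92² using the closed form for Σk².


Σₖ₌11^92 k² = Σₖ₌₁^92 k² − Σₖ₌₁^10 k²
= 92·93·185/6 − 10·11·21/6
= 263810 − 385 = 263425

Σk² = 263425


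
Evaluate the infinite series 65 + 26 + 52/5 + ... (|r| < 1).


S∞ = a₁/(1-r) = 65/(1 - 2/5)
= 65/(3/5)
= 325/3

S∞ = 325/3


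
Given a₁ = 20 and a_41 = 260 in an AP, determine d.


d = (aₙ - a₁)/(n-1)
= (260 - 20)/(41-1)
= 240/40 = 6

d = 6


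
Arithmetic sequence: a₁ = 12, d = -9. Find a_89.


aₙ = a₁ + (n-1)d
= 12 + (89-1)×-9
= 12 - 792
= -780

a_89 = -780


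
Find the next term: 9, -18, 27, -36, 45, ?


Pattern: alternating sign, magnitude arithmetic (d=9)
Terms: 9, -18, 27, -36, 45
Next term = -54

Next term = -54


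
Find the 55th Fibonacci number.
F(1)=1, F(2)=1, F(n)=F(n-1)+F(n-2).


Fibonacci sequence: 1, 1, 2, 3, 5, 8, 13, 21, 34, 55, 89, ...
F(55) = 139583862445

F(55) = 139583862445


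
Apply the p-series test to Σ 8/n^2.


p-series test: Σ c/n^p converges if p > 1, diverges if p ≤ 1 (constant c > 0 doesn't affect convergence).
p = 2
2 > 1 → CONVERGES

Converges (p = 2 > 1)


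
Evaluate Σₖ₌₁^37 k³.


n(n+1)/2 = 37×38/2 = 703
Σk³ = 703² = 494209

Σk³ = 494209


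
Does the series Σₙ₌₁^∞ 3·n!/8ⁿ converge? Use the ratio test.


aₙ = 3·n!/8^n
a_{n+1}/aₙ = (n+1)!/8^(n+1) × 8^n/n!  (constant 3 cancels)
= (n+1)/8
L = lim(n→∞) (n+1)/8 = ∞
L > 1 → series DIVERGES

Diverges (ratio test: L = ∞ > 1)


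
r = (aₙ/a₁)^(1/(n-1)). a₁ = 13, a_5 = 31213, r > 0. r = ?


r^(n-1) = aₙ/a₁
r^4 = 31213/13 = 2401
r = 2401^(1/4)
= ±7; taking r > 0 gives r = 7

r = 7


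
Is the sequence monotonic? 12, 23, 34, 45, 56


Differences: 11, 11, 11, 11
All differences > 0 → strictly INCREASING

Monotonically increasing


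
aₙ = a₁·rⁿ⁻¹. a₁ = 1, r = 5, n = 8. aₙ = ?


aₙ = a₁·r^(n-1)
= 1×5^7
= 1×78125
= 78125

a_8 = 78125


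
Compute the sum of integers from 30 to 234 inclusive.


Σₖ₌30^234 k = Σₖ₌₁^234 k − Σₖ₌₁^29 k
= 234·235/2 − 29·30/2
= 27495 − 435 = 27060

Σk = 27060


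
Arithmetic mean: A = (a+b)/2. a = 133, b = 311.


AM = (133 + 311)/2 = 444/2 = 222

AM = 222


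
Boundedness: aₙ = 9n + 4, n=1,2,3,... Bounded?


aₙ = 9n + 4 → as n→∞, aₙ→∞
No finite upper bound exists
The sequence is UNBOUNDED

Unbounded (aₙ → ∞ as n → ∞)


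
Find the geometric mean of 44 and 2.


GM = √(44×2) = √88 = 9.3808

GM = 9.3808


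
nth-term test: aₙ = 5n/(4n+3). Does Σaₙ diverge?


lim(n→∞) 5n/(4n+3) = 5/4 = 5/4  (divide numerator and denominator by n)
lim aₙ = 5/4 ≠ 0 → series DIVERGES

Diverges (lim aₙ = 5/4 ≠ 0)


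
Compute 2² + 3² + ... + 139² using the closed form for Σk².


Σₖ₌2^139 k² = Σₖ₌₁^139 k² − Σₖ₌₁^1 k²
= 139·140·279/6 − 1·2·3/6
= 904890 − 1 = 904889

Σk² = 904889


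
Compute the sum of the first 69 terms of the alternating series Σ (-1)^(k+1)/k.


S = 1 - 1/2 + 1/3 - 1/4 + 1/5 - 1/6 + 1/7 - 1/8 ± ...
= 0.7003
(Full series converges to +ln(2) ≈ +0.6931)

S_69 = 0.7003


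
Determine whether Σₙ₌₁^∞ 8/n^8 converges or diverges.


p-series test: Σ c/n^p converges if p > 1, diverges if p ≤ 1 (constant c > 0 doesn't affect convergence).
p = 8
8 > 1 → CONVERGES

Converges (p = 8 > 1)


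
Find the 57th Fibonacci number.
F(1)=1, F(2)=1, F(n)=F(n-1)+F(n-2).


Fibonacci sequence: 1, 1, 2, 3, 5, 8, 13, 21, 34, 55, 89, ...
F(57) = 365435296162

F(57) = 365435296162


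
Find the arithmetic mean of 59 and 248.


AM = (59 + 248)/2 = 307/2 = 153.5

AM = 153.5


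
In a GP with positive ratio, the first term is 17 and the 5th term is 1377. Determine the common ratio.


r^(n-1) = aₙ/a₁
r^4 = 1377/17 = 81
r = 81^(1/4)
= ±3; taking r > 0 gives r = 3

r = 3


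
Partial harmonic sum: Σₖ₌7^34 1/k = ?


Σₖ₌7^34 1/k = 1/7 + 1/8 + 1/9 + ... + 1/34
= 21899586326629/13127595717600
≈ 1.6682

Sum = 21899586326629/13127595717600 ≈ 1.6682


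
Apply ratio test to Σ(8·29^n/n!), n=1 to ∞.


aₙ = 8·29^n/n!
a_{n+1}/aₙ = 29^(n+1)/(n+1)! × n!/29^n  (constant 8 cancels)
= 29/(n+1)
L = lim(n→∞) 29/(n+1) = 0
L < 1 → series CONVERGES

Converges (ratio test: L = 0 < 1)


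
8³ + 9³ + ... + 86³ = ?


Σₖ₌8^86 k³ = [86·87/2]² − [7·8/2]²
= 13995081 − 784 = 13994297

Σk³ = 13994297


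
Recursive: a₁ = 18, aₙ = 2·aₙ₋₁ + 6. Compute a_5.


Computing step by step:
a_1 = 18
a_2 = 42
a_3 = 90
a_4 = 186
a_5 = 378


a_5 = 378


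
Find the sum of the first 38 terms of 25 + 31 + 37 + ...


aₙ = 25 + (38-1)×6 = 247
Sₙ = n(a₁+aₙ)/2 = 38×(25+247)/2
= 38×272/2 = 5168

S_38 = 5168


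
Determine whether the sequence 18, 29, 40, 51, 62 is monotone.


Differences: 11, 11, 11, 11
All differences > 0 → strictly INCREASING

Monotonically increasing


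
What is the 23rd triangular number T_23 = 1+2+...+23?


n(n+1)/2 = 23×24/2 = 552/2 = 276

Σk = 276


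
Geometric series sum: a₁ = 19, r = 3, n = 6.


Sₙ = 19×(3^6 - 1)/(3 - 1)
= 19×(729 - 1)/2
= 19×728/2
= 6916

S_6 = 6916


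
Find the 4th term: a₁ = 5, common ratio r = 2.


aₙ = a₁·r^(n-1)
= 5×2^3
= 5×8
= 40

a_4 = 40


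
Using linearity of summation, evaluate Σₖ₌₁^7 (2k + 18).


Σ(2k+18) = 2·Σk + 18·n
= 2·28 + 18·7
= 56 + 126 = 182

Σ = 182


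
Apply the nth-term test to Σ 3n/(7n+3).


lim(n→∞) 3n/(7n+3) = 3/7 = 3/7  (divide numerator and denominator by n)
lim aₙ = 3/7 ≠ 0 → series DIVERGES

Diverges (lim aₙ = 3/7 ≠ 0)


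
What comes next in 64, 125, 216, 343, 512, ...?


Pattern: perfect cubes: n³
Terms: 64, 125, 216, 343, 512
Next term = 729

Next term = 729


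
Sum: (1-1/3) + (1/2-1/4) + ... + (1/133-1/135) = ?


Telescoping with gap 2: two head and two tail terms survive.
= (1 + 1/2) - (1/134 + 1/135)
= 3/2 - 1/134 - 1/135 = 13433/9045

Sum = 13433/9045


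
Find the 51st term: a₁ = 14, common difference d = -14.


aₙ = a₁ + (n-1)d
= 14 + (51-1)×-14
= 14 - 700
= -686

a_51 = -686


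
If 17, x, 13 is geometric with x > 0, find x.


GM = √(17×13) = √221 = 14.8661

GM = 14.8661


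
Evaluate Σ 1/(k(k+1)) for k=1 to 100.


1/(k(k+1)) = 1/k - 1/(k+1) (partial fractions)
Telescoping: Σ = 1 - 1/101 = 100/101

Sum = 100/101


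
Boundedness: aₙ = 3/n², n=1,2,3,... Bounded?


a₁ = 3, a₂ = 3/4, a₃ = 3/9, ...
0 < aₙ ≤ 3 for all n ≥ 1
The sequence IS bounded

Bounded (0 < aₙ ≤ 3)


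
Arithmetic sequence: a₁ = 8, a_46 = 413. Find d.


d = (aₙ - a₁)/(n-1)
= (413 - 8)/(46-1)
= 405/45 = 9

d = 9


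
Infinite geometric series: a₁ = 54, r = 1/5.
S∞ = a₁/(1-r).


S∞ = a₁/(1-r) = 54/(1 - 1/5)
= 54/(4/5)
= 135/2

S∞ = 135/2


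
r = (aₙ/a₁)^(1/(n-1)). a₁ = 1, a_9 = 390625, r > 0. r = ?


r^(n-1) = aₙ/a₁
r^8 = 390625/1 = 390625
r = 390625^(1/8)
= ±5; taking r > 0 gives r = 5

r = 5


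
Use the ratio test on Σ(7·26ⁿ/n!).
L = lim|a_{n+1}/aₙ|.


aₙ = 7·26^n/n!
a_{n+1}/aₙ = 26^(n+1)/(n+1)! × n!/26^n  (constant 7 cancels)
= 26/(n+1)
L = lim(n→∞) 26/(n+1) = 0
L < 1 → series CONVERGES

Converges (ratio test: L = 0 < 1)


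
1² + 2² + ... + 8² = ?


n = 8
n(n+1)(2n+1)/6 = 8×9×17/6
= 1224/6 = 204

Σk² = 204


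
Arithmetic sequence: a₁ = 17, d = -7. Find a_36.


aₙ = a₁ + (n-1)d
= 17 + (36-1)×-7
= 17 - 245
= -228

a_36 = -228


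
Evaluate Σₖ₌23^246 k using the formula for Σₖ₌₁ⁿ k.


Σₖ₌23^246 k = Σₖ₌₁^246 k − Σₖ₌₁^22 k
= 246·247/2 − 22·23/2
= 30381 − 253 = 30128

Σk = 30128


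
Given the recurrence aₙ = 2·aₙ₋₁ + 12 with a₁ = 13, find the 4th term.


Computing step by step:
a_1 = 13
a_2 = 38
a_3 = 88
a_4 = 188


a_4 = 188


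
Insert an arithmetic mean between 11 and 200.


AM = (11 + 200)/2 = 211/2 = 105.5

AM = 105.5


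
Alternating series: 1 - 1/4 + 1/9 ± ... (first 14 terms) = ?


S = 1 - 1/4 + 1/9 - 1/16 + 1/25 - 1/36 + 1/49 - 1/64 ± ...
= 0.8201
(Full series converges to +π²/12 ≈ +0.8225)

S_14 = 0.8201


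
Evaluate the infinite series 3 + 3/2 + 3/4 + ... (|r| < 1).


S∞ = a₁/(1-r) = 3/(1 - 1/2)
= 3/(1/2)
= 6

S∞ = 6


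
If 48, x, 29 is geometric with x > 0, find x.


GM = √(48×29) = √1392 = 37.3095

GM = 37.3095


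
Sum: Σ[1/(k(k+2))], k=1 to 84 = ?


1/(k(k+2)) = (1/2)·(1/k - 1/(k+2)) (partial fractions)
Telescoping: Σ = (1/2)·(1 + 1/2 - 1/85 - 1/86) = 5397/7310

Sum = 5397/7310


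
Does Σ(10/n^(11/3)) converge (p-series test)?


p-series test: Σ c/n^p converges if p > 1, diverges if p ≤ 1 (constant c > 0 doesn't affect convergence).
p = 11/3
11/3 > 1 → CONVERGES

Converges (p = 11/3 > 1)


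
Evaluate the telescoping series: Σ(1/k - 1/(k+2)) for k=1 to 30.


Telescoping with gap 2: two head and two tail terms survive.
= (1 + 1/2) - (1/31 + 1/32)
= 3/2 - 1/31 - 1/32 = 1425/992

Sum = 1425/992


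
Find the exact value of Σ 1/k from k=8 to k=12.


Σₖ₌8^12 1/k = 1/8 + 1/9 + 1/10 + 1/11 + 1/12
= 2021/3960
≈ 0.5104

Sum = 2021/3960 ≈ 0.5104


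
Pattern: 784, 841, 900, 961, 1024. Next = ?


Pattern: perfect squares: n²
Terms: 784, 841, 900, 961, 1024
Next term = 1089

Next term = 1089


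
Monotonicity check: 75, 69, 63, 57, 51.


Differences: -6, -6, -6, -6
All differences < 0 → strictly DECREASING

Monotonically decreasing


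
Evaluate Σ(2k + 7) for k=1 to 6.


Σ(2k+7) = 2·Σk + 7·n
= 2·21 + 7·6
= 42 + 42 = 84

Σ = 84


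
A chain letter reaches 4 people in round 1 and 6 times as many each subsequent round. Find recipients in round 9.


aₙ = a₁·r^(n-1)
= 4×6^8
= 4×1679616
= 6718464

a_9 = 6718464


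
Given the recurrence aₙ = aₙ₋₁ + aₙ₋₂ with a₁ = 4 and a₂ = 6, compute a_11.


Computing iteratively: 4, 6, 10, 16, 26, 42, 68, 110, 178, 288, 466
a_11 = 466

a_11 = 466


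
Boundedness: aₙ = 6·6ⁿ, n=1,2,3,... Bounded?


aₙ = 6·6ⁿ → as n→∞, aₙ→∞ (since base 6 > 1)
No finite upper bound exists
The sequence is UNBOUNDED

Unbounded (aₙ → ∞ as n → ∞)


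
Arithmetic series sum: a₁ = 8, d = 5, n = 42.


aₙ = 8 + (42-1)×5 = 213
Sₙ = n(a₁+aₙ)/2 = 42×(8+213)/2
= 42×221/2 = 4641

S_42 = 4641


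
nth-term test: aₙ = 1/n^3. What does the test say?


lim(n→∞) 1/n^3 = 0
lim aₙ = 0 → nth-term test is INCONCLUSIVE
(Need other tests; this is actually a convergent p-series with p=3 > 1)

Inconclusive (lim aₙ = 0; need another test)


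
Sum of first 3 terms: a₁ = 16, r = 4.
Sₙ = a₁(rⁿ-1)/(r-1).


Sₙ = 16×(4^3 - 1)/(4 - 1)
= 16×(64 - 1)/3
= 16×63/3
= 336

S_3 = 336


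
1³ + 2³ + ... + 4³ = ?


n(n+1)/2 = 4×5/2 = 10
Σk³ = 10² = 100

Σk³ = 100


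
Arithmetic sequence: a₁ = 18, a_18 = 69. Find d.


d = (aₙ - a₁)/(n-1)
= (69 - 18)/(18-1)
= 51/17 = 3

d = 3


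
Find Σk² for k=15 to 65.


Σₖ₌15^65 k² = Σₖ₌₁^65 k² − Σₖ₌₁^14 k²
= 65·66·131/6 − 14·15·29/6
= 93665 − 1015 = 92650

Σk² = 92650


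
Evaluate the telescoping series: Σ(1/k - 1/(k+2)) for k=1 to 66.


Telescoping with gap 2: two head and two tail terms survive.
= (1 + 1/2) - (1/67 + 1/68)
= 3/2 - 1/67 - 1/68 = 6699/4556

Sum = 6699/4556


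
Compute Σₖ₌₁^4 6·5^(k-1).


Sₙ = 6×(5^4 - 1)/(5 - 1)
= 6×(625 - 1)/4
= 6×624/4
= 936

S_4 = 936


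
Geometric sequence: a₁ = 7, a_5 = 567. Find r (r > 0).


r^(n-1) = aₙ/a₁
r^4 = 567/7 = 81
r = 81^(1/4)
= ±3; taking r > 0 gives r = 3

r = 3


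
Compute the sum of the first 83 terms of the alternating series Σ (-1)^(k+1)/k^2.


S = 1 - 1/4 + 1/9 - 1/16 + 1/25 - 1/36 + 1/49 - 1/64 ± ...
= 0.8225
(Full series converges to +π²/12 ≈ +0.8225)

S_83 = 0.8225


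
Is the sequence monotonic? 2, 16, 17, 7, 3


Differences: 14, 1, -10, -4
Difference at position 1 is +14 (> 0) but position 3 is -10 (< 0) — sequence both rises and falls
→ NOT monotonic

Not monotonic


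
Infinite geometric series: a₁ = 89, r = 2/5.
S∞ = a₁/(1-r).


S∞ = a₁/(1-r) = 89/(1 - 2/5)
= 89/(3/5)
= 445/3

S∞ = 445/3


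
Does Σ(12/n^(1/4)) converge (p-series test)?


p-series test: Σ c/n^p converges if p > 1, diverges if p ≤ 1 (constant c > 0 doesn't affect convergence).
p = 1/4
1/4 ≤ 1 → DIVERGES

Diverges (p = 1/4 ≤ 1)


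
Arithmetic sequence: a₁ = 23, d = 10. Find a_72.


aₙ = a₁ + (n-1)d
= 23 + (72-1)×10
= 23 + 710
= 733

a_72 = 733


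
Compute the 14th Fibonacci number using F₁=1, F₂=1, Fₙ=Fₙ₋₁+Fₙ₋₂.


Fibonacci sequence: 1, 1, 2, 3, 5, 8, 13, 21, 34, 55, 89, ...
F(14) = 377

F(14) = 377


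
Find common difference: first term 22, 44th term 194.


d = (aₙ - a₁)/(n-1)
= (194 - 22)/(44-1)
= 172/43 = 4

d = 4


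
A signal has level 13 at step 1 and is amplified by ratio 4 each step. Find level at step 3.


aₙ = a₁·r^(n-1)
= 13×4^2
= 13×16
= 208

a_3 = 208


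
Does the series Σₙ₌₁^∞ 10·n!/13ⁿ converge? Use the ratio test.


aₙ = 10·n!/13^n
a_{n+1}/aₙ = (n+1)!/13^(n+1) × 13^n/n!  (constant 10 cancels)
= (n+1)/13
L = lim(n→∞) (n+1)/13 = ∞
L > 1 → series DIVERGES

Diverges (ratio test: L = ∞ > 1)


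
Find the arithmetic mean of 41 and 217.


AM = (41 + 217)/2 = 258/2 = 129

AM = 129


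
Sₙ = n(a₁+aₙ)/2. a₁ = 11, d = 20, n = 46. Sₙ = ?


aₙ = 11 + (46-1)×20 = 911
Sₙ = n(a₁+aₙ)/2 = 46×(11+911)/2
= 46×922/2 = 21206

S_46 = 21206


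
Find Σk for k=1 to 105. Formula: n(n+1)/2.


n(n+1)/2 = 105×106/2 = 11130/2 = 5565

Σk = 5565


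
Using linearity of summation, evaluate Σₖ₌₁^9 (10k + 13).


Σ(10k+13) = 10·Σk + 13·n
= 10·45 + 13·9
= 450 + 117 = 567

Σ = 567


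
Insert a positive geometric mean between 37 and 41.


GM = √(37×41) = √1517 = 38.9487

GM = 38.9487


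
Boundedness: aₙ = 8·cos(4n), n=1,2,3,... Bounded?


For all n, -1 ≤ cos(4n) ≤ 1, so -8 ≤ 8·cos(4n) ≤ 8
Lower bound: -8, Upper bound: 8
The sequence IS bounded

Bounded (-8 ≤ aₙ ≤ 8)


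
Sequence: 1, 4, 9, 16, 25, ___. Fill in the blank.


Pattern: perfect squares: n²
Terms: 1, 4, 9, 16, 25
Next term = 36

Next term = 36
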